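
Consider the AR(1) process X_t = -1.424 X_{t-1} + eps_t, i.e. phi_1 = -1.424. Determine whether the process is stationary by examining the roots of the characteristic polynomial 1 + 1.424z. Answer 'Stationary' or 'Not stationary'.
\text{Not stationary}

The AR(p) characteristic polynomial is P(z) = 1 + 1.424z.
Stationarity requires all roots to lie outside the unit circle, i.e. |z| > 1 for every root.
This is linear in z: 1 + (1.424) z = 0  =>  z = -1/(1.424) = -0.702247,  |z| = 0.702247.
Moduli of all roots: 0.7022.
All moduli strictly greater than 1? No.
Verdict: Not stationary.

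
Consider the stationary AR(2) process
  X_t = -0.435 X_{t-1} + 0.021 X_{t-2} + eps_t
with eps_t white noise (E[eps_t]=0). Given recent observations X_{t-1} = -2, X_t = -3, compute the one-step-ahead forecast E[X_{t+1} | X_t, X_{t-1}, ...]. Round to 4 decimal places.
E[X_{t+1} \mid \mathcal F_t] = 1.2630

For an AR(p) model X_t = c + sum_i phi_i X_{t-i} + eps_t, the
one-step-ahead conditional mean is
  E[X_{t+1} | X_t, ...] = c + sum_i phi_i X_{t+1-i}.
Substitute known values:
  E[X_{t+1} | ...] = (-0.435) * (-3) + (0.021) * (-2)
                   = 1.2630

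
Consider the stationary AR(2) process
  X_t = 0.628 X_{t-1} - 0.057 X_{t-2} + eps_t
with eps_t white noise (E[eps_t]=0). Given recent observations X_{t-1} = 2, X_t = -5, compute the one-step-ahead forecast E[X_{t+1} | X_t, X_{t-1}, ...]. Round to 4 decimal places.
E[X_{t+1} \mid \mathcal F_t] = -3.2540

For an AR(p) model X_t = c + sum_i phi_i X_{t-i} + eps_t, the
one-step-ahead conditional mean is
  E[X_{t+1} | X_t, ...] = c + sum_i phi_i X_{t+1-i}.
Substitute known values:
  E[X_{t+1} | ...] = (0.628) * (-5) + (-0.057) * (2)
                   = -3.2540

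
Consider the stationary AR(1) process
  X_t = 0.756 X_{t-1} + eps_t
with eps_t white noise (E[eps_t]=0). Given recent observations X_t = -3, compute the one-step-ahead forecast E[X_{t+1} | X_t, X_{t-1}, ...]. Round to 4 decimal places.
E[X_{t+1} \mid \mathcal F_t] = -2.2680

For an AR(p) model X_t = c + sum_i phi_i X_{t-i} + eps_t, the
one-step-ahead conditional mean is
  E[X_{t+1} | X_t, ...] = c + sum_i phi_i X_{t+1-i}.
Substitute known values:
  E[X_{t+1} | ...] = (0.756) * (-3)
                   = -2.2680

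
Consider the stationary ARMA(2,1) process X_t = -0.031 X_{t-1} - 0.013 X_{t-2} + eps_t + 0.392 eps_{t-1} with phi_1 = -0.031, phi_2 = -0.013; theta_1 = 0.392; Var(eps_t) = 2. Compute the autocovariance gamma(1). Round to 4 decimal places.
\gamma(1) = 0.7047

Multiply the model equation by X_{t-k} and take expectations. With theta_0 = psi_0 = 1 and psi_j the MA(infinity) weights, this gives
  gamma(k) - sum_i phi_i gamma(k-i) = c_k,
  c_k = sigma^2 * sum_{j=k..q} theta_j psi_{j-k}   (c_k = 0 for k > q),
using gamma(-m) = gamma(m).
psi-weights needed (psi_j = theta_j + sum_i phi_i psi_{j-i}):
  psi_1 = theta_1 + phi_1 = 0.392 + (-0.031) = 0.361
Right-hand sides:
  c_0 = sigma^2 (1 + theta_1 psi_1) = 2 * (1 + (0.392)(0.361)) = 2 * 1.141512 = 2.283024
  c_1 = sigma^2 theta_1 = 2 * (0.392) = 0.784
  c_2 = 0
Equations for k = 0, 1, 2 (AR order 2, c_2 = 0):
  (E0) gamma(0) = phi_1 gamma(1) + phi_2 gamma(2) + c_0
  (E1) gamma(1) = phi_1 gamma(0) + phi_2 gamma(1) + c_1
  (E2) gamma(2) = phi_1 gamma(1) + phi_2 gamma(0)
From (E1): gamma(1) = A gamma(0) + B with
  A = phi_1 / (1 - phi_2) = -0.031 / 1.013 = -0.030602,   B = c_1 / (1 - phi_2) = 0.784 / 1.013 = 0.773939.
Insert (E2) into (E0): gamma(0) (1 - phi_2^2) = phi_1 (1 + phi_2) gamma(1) + c_0.
  phi_1 (1 + phi_2) = (-0.031)(0.987) = -0.030597,   1 - phi_2^2 = 0.999831.
Replace gamma(1) by A gamma(0) + B and collect gamma(0):
  gamma(0) [0.999831 - (-0.030597)(-0.030602)] = (-0.030597)(0.773939) + 2.283024
  gamma(0) * 0.998895 = 2.259344
  gamma(0) = 2.259344 / 0.998895 = 2.261844.
  gamma(1) = A gamma(0) + B = (-0.030602)(2.261844) + (0.773939) = 0.704721.
Therefore gamma(1) = 0.7047 (to 4 decimal places).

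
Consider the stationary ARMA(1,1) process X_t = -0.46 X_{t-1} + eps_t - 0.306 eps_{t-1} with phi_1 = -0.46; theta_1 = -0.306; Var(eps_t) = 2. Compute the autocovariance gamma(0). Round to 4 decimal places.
\gamma(0) = 3.4885

Multiply the model equation by X_{t-k} and take expectations. With theta_0 = psi_0 = 1 and psi_j the MA(infinity) weights, this gives
  gamma(k) - sum_i phi_i gamma(k-i) = c_k,
  c_k = sigma^2 * sum_{j=k..q} theta_j psi_{j-k}   (c_k = 0 for k > q),
using gamma(-m) = gamma(m).
psi-weights needed (psi_j = theta_j + sum_i phi_i psi_{j-i}):
  psi_1 = theta_1 + phi_1 = -0.306 + (-0.46) = -0.766
Right-hand sides:
  c_0 = sigma^2 (1 + theta_1 psi_1) = 2 * (1 + (-0.306)(-0.766)) = 2 * 1.234396 = 2.468792
  c_1 = sigma^2 theta_1 = 2 * (-0.306) = -0.612
  c_2 = 0
Equations for k = 0 and k = 1 (AR order 1):
  gamma(0) = phi_1 gamma(1) + c_0
  gamma(1) = phi_1 gamma(0) + c_1
Substituting the second into the first: gamma(0) (1 - phi_1^2) = c_0 + phi_1 c_1, so
  gamma(0) = (c_0 + phi_1 c_1) / (1 - phi_1^2) = (2.468792 + (-0.46)(-0.612)) / (1 - (-0.46)^2) = 2.750312 / 0.7884 = 3.488473.
Therefore gamma(0) = 3.4885 (to 4 decimal places).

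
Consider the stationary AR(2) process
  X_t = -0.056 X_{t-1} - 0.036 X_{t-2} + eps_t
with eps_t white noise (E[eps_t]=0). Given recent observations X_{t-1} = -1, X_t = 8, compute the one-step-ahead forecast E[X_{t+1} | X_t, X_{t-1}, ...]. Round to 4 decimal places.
E[X_{t+1} \mid \mathcal F_t] = -0.4120

For an AR(p) model X_t = c + sum_i phi_i X_{t-i} + eps_t, the
one-step-ahead conditional mean is
  E[X_{t+1} | X_t, ...] = c + sum_i phi_i X_{t+1-i}.
Substitute known values:
  E[X_{t+1} | ...] = (-0.056) * (8) + (-0.036) * (-1)
                   = -0.4120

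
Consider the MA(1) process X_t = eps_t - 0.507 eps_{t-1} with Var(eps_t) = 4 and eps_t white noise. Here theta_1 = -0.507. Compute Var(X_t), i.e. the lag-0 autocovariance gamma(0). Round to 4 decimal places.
\gamma(0) = 5.0282

For an MA(q) process X_t = eps_t + sum_i theta_i eps_{t-i} with
Var(eps_t) = sigma^2, the variance is
  gamma(0) = sigma^2 * (1 + sum_i theta_i^2).
  sum_i theta_i^2 = (-0.507)^2 = 0.257049.
  gamma(0) = 4 * (1 + 0.257049) = 4 * 1.257049 = 5.028196, which rounds to 5.0282.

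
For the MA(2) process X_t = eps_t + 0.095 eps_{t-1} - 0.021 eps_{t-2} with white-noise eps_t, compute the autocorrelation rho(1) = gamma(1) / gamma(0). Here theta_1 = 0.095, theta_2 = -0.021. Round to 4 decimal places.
\rho(1) = 0.0921

For an MA(q) process with theta_0 = 1, the autocovariance is
  gamma(k) = sigma^2 * sum_{i=0..q-k} theta_i * theta_{i+k},
and rho(k) = gamma(k) / gamma(0). Sigma^2 cancels.
  numerator   = (1)*(0.095) + (0.095)*(-0.021) = 0.093005.
  denominator = (1)^2 + (0.095)^2 + (-0.021)^2 = 1.009466.
  rho(1) = 0.093005 / 1.009466 = 0.0921.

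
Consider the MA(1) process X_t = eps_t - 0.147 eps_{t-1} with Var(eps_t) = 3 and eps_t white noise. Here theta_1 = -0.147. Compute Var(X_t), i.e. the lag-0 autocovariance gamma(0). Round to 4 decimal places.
\gamma(0) = 3.0648

For an MA(q) process X_t = eps_t + sum_i theta_i eps_{t-i} with
Var(eps_t) = sigma^2, the variance is
  gamma(0) = sigma^2 * (1 + sum_i theta_i^2).
  sum_i theta_i^2 = (-0.147)^2 = 0.021609.
  gamma(0) = 3 * (1 + 0.021609) = 3 * 1.021609 = 3.064827, which rounds to 3.0648.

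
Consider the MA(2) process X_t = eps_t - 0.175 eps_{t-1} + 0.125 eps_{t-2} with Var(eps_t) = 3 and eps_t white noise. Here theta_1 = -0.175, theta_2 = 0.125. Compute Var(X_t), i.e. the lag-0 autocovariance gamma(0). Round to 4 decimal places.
\gamma(0) = 3.1388

For an MA(q) process X_t = eps_t + sum_i theta_i eps_{t-i} with
Var(eps_t) = sigma^2, the variance is
  gamma(0) = sigma^2 * (1 + sum_i theta_i^2).
  sum_i theta_i^2 = (-0.175)^2 + (0.125)^2 = 0.030625 + 0.015625 = 0.04625.
  gamma(0) = 3 * (1 + 0.04625) = 3 * 1.04625 = 3.13875, which rounds to 3.1388.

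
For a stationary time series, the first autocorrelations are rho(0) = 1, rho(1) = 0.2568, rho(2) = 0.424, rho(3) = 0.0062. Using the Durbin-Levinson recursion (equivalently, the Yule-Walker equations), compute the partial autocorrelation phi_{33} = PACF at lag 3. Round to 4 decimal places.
\phi_{33} = -0.2000

The PACF at lag k is phi_{kk}, the last component of the solution
to the Yule-Walker system G_k phi = r_k where
  (G_k)_{ij} = rho(|i - j|), (r_k)_i = rho(i), i,j = 1..k.
Equivalently, Durbin-Levinson gives phi_{kk} iteratively:
  phi_{11} = rho(1)
  phi_{kk} = [rho(k) - sum_{j=1..k-1} phi_{k-1,j} rho(k-j)]
            / [1 - sum_{j=1..k-1} phi_{k-1,j} rho(j)],
  phi_{k,j} = phi_{k-1,j} - phi_{kk} phi_{k-1,k-j},  j = 1..k-1.
Step k = 1:
  phi_11 = rho(1) = 0.2568.
Step k = 2:
  phi_22 = [rho(2) - phi_11 rho(1)] / [1 - phi_11 rho(1)] = [0.424 - (0.2568)(0.2568)] / [1 - (0.2568)(0.2568)]
         = 0.35805376 / 0.93405376 = 0.383333.
  Update: phi_21 = phi_11 - phi_22 phi_11 = 0.2568 - (0.383333)(0.2568) = 0.15836.
Step k = 3:
  phi_33 = [rho(3) - phi_21 rho(2) - phi_22 rho(1)] / [1 - phi_21 rho(1) - phi_22 rho(2)]
    numerator   = 0.0062 - (0.15836)(0.424) - (0.383333)(0.2568) = -0.15938461
    denominator = 1 - (0.15836)(0.2568) - (0.383333)(0.424) = 0.79679989
  phi_33 = -0.15938461 / 0.79679989 = -0.2.
Therefore phi_{33} = -0.2000.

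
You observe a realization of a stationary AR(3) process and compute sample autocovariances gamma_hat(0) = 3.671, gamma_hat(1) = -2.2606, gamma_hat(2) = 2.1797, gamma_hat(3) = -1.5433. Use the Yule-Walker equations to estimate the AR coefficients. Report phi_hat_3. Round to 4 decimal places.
\hat\phi_{3} = 0.0580

The Yule-Walker equations for an AR(p) process read, in matrix form,
  Gamma_p phi = r_p,   with   (Gamma_p)_{ij} = gamma(|i - j|),
                       (r_p)_i = gamma(i),   i,j = 1..p.
Substitute the sample gammas (Toeplitz matrix and right-hand side of size 3):
  Gamma_p = [[3.671, -2.2606, 2.1797], [-2.2606, 3.671, -2.2606], [2.1797, -2.2606, 3.671]]
  r_p     = [-2.2606, 2.1797, -1.5433]
Written out (R1..R3):
  (R1) 3.671 phi_1 - 2.2606 phi_2 + 2.1797 phi_3 = -2.2606
  (R2) -2.2606 phi_1 + 3.671 phi_2 - 2.2606 phi_3 = 2.1797
  (R3) 2.1797 phi_1 - 2.2606 phi_2 + 3.671 phi_3 = -1.5433
Gaussian elimination:
  R2 <- R2 - (-2.2606/3.671) R1 = R2 - (-0.6158) R1:  2.278924 phi_2 - 0.918342 phi_3 = 0.787624
  R3 <- R3 - (2.1797/3.671) R1 = R3 - (0.593762) R1:  -0.918342 phi_2 + 2.376777 phi_3 = -0.201042
  R3 <- R3 - (-0.918342/2.278924) R2 = R3 - (-0.402972) R2:  2.006711 phi_3 = 0.116348
Back-substitution:
  phi_hat_3 = 0.116348 / 2.006711 = 0.05798
  phi_hat_2 = (0.787624 - (-0.918342)(0.05798)) / 2.278924 = 0.368976
  phi_hat_1 = (-2.2606 - (-2.2606)(0.368976) - (2.1797)(0.05798)) / 3.671 = -0.42301
So phi_hat = [-0.4230, 0.3690, 0.0580].
Therefore phi_hat_3 = 0.0580.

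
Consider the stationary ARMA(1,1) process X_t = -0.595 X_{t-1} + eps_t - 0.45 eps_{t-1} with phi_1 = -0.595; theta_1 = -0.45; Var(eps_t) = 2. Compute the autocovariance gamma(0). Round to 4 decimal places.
\gamma(0) = 5.3810

Multiply the model equation by X_{t-k} and take expectations. With theta_0 = psi_0 = 1 and psi_j the MA(infinity) weights, this gives
  gamma(k) - sum_i phi_i gamma(k-i) = c_k,
  c_k = sigma^2 * sum_{j=k..q} theta_j psi_{j-k}   (c_k = 0 for k > q),
using gamma(-m) = gamma(m).
psi-weights needed (psi_j = theta_j + sum_i phi_i psi_{j-i}):
  psi_1 = theta_1 + phi_1 = -0.45 + (-0.595) = -1.045
Right-hand sides:
  c_0 = sigma^2 (1 + theta_1 psi_1) = 2 * (1 + (-0.45)(-1.045)) = 2 * 1.47025 = 2.9405
  c_1 = sigma^2 theta_1 = 2 * (-0.45) = -0.9
  c_2 = 0
Equations for k = 0 and k = 1 (AR order 1):
  gamma(0) = phi_1 gamma(1) + c_0
  gamma(1) = phi_1 gamma(0) + c_1
Substituting the second into the first: gamma(0) (1 - phi_1^2) = c_0 + phi_1 c_1, so
  gamma(0) = (c_0 + phi_1 c_1) / (1 - phi_1^2) = (2.9405 + (-0.595)(-0.9)) / (1 - (-0.595)^2) = 3.476 / 0.645975 = 5.381013.
Therefore gamma(0) = 5.3810 (to 4 decimal places).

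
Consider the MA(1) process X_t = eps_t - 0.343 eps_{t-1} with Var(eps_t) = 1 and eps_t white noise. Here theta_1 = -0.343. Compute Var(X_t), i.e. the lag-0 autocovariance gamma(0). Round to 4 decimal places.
\gamma(0) = 1.1176

For an MA(q) process X_t = eps_t + sum_i theta_i eps_{t-i} with
Var(eps_t) = sigma^2, the variance is
  gamma(0) = sigma^2 * (1 + sum_i theta_i^2).
  sum_i theta_i^2 = (-0.343)^2 = 0.117649.
  gamma(0) = 1 * (1 + 0.117649) = 1 * 1.117649 = 1.117649, which rounds to 1.1176.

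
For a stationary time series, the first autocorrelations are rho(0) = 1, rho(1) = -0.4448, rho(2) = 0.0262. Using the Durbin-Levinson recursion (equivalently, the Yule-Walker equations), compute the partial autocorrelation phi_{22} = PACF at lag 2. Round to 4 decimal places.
\phi_{22} = -0.2140

The PACF at lag k is phi_{kk}, the last component of the solution
to the Yule-Walker system G_k phi = r_k where
  (G_k)_{ij} = rho(|i - j|), (r_k)_i = rho(i), i,j = 1..k.
Equivalently, Durbin-Levinson gives phi_{kk} iteratively:
  phi_{11} = rho(1)
  phi_{kk} = [rho(k) - sum_{j=1..k-1} phi_{k-1,j} rho(k-j)]
            / [1 - sum_{j=1..k-1} phi_{k-1,j} rho(j)],
  phi_{k,j} = phi_{k-1,j} - phi_{kk} phi_{k-1,k-j},  j = 1..k-1.
Step k = 1:
  phi_11 = rho(1) = -0.4448.
Step k = 2:
  phi_22 = [rho(2) - phi_11 rho(1)] / [1 - phi_11 rho(1)] = [0.0262 - (-0.4448)(-0.4448)] / [1 - (-0.4448)(-0.4448)]
         = -0.17164704 / 0.80215296 = -0.214.
Therefore phi_{22} = -0.2140.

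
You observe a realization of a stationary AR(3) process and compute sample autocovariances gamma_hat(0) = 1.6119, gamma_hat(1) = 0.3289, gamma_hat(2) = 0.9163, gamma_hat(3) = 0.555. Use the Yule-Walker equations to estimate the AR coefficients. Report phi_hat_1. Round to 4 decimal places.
\hat\phi_{1} = -0.0560

The Yule-Walker equations for an AR(p) process read, in matrix form,
  Gamma_p phi = r_p,   with   (Gamma_p)_{ij} = gamma(|i - j|),
                       (r_p)_i = gamma(i),   i,j = 1..p.
Substitute the sample gammas (Toeplitz matrix and right-hand side of size 3):
  Gamma_p = [[1.6119, 0.3289, 0.9163], [0.3289, 1.6119, 0.3289], [0.9163, 0.3289, 1.6119]]
  r_p     = [0.3289, 0.9163, 0.555]
Written out (R1..R3):
  (R1) 1.6119 phi_1 + 0.3289 phi_2 + 0.9163 phi_3 = 0.3289
  (R2) 0.3289 phi_1 + 1.6119 phi_2 + 0.3289 phi_3 = 0.9163
  (R3) 0.9163 phi_1 + 0.3289 phi_2 + 1.6119 phi_3 = 0.555
Gaussian elimination:
  R2 <- R2 - (0.3289/1.6119) R1 = R2 - (0.204045) R1:  1.54479 phi_2 + 0.141934 phi_3 = 0.84919
  R3 <- R3 - (0.9163/1.6119) R1 = R3 - (0.56846) R1:  0.141934 phi_2 + 1.09102 phi_3 = 0.368034
  R3 <- R3 - (0.141934/1.54479) R2 = R3 - (0.091879) R2:  1.07798 phi_3 = 0.290011
Back-substitution:
  phi_hat_3 = 0.290011 / 1.07798 = 0.269032
  phi_hat_2 = (0.84919 - (0.141934)(0.269032)) / 1.54479 = 0.524994
  phi_hat_1 = (0.3289 - (0.3289)(0.524994) - (0.9163)(0.269032)) / 1.6119 = -0.056011
So phi_hat = [-0.0560, 0.5250, 0.2690].
Therefore phi_hat_1 = -0.0560.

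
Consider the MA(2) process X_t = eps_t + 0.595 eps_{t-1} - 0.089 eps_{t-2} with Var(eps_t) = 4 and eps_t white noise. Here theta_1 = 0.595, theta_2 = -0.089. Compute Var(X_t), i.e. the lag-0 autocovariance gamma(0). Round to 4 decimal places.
\gamma(0) = 5.4478

For an MA(q) process X_t = eps_t + sum_i theta_i eps_{t-i} with
Var(eps_t) = sigma^2, the variance is
  gamma(0) = sigma^2 * (1 + sum_i theta_i^2).
  sum_i theta_i^2 = (0.595)^2 + (-0.089)^2 = 0.354025 + 0.007921 = 0.361946.
  gamma(0) = 4 * (1 + 0.361946) = 4 * 1.361946 = 5.447784, which rounds to 5.4478.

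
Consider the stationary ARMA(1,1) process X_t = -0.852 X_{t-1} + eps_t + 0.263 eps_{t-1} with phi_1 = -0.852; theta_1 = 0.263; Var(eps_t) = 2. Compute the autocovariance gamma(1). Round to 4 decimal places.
\gamma(1) = -3.3347

Multiply the model equation by X_{t-k} and take expectations. With theta_0 = psi_0 = 1 and psi_j the MA(infinity) weights, this gives
  gamma(k) - sum_i phi_i gamma(k-i) = c_k,
  c_k = sigma^2 * sum_{j=k..q} theta_j psi_{j-k}   (c_k = 0 for k > q),
using gamma(-m) = gamma(m).
psi-weights needed (psi_j = theta_j + sum_i phi_i psi_{j-i}):
  psi_1 = theta_1 + phi_1 = 0.263 + (-0.852) = -0.589
Right-hand sides:
  c_0 = sigma^2 (1 + theta_1 psi_1) = 2 * (1 + (0.263)(-0.589)) = 2 * 0.845093 = 1.690186
  c_1 = sigma^2 theta_1 = 2 * (0.263) = 0.526
  c_2 = 0
Equations for k = 0 and k = 1 (AR order 1):
  gamma(0) = phi_1 gamma(1) + c_0
  gamma(1) = phi_1 gamma(0) + c_1
Substituting the second into the first: gamma(0) (1 - phi_1^2) = c_0 + phi_1 c_1, so
  gamma(0) = (c_0 + phi_1 c_1) / (1 - phi_1^2) = (1.690186 + (-0.852)(0.526)) / (1 - (-0.852)^2) = 1.242034 / 0.274096 = 4.531383.
  gamma(1) = phi_1 gamma(0) + c_1 = (-0.852)(4.531383) + (0.526) = -3.334738.
Therefore gamma(1) = -3.3347 (to 4 decimal places).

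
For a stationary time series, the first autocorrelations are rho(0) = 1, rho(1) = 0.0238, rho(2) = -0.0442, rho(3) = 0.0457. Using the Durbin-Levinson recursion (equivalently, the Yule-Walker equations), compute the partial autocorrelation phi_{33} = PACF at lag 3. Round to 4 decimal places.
\phi_{33} = 0.0480

The PACF at lag k is phi_{kk}, the last component of the solution
to the Yule-Walker system G_k phi = r_k where
  (G_k)_{ij} = rho(|i - j|), (r_k)_i = rho(i), i,j = 1..k.
Equivalently, Durbin-Levinson gives phi_{kk} iteratively:
  phi_{11} = rho(1)
  phi_{kk} = [rho(k) - sum_{j=1..k-1} phi_{k-1,j} rho(k-j)]
            / [1 - sum_{j=1..k-1} phi_{k-1,j} rho(j)],
  phi_{k,j} = phi_{k-1,j} - phi_{kk} phi_{k-1,k-j},  j = 1..k-1.
Step k = 1:
  phi_11 = rho(1) = 0.0238.
Step k = 2:
  phi_22 = [rho(2) - phi_11 rho(1)] / [1 - phi_11 rho(1)] = [-0.0442 - (0.0238)(0.0238)] / [1 - (0.0238)(0.0238)]
         = -0.04476644 / 0.99943356 = -0.044792.
  Update: phi_21 = phi_11 - phi_22 phi_11 = 0.0238 - (-0.044792)(0.0238) = 0.024866.
Step k = 3:
  phi_33 = [rho(3) - phi_21 rho(2) - phi_22 rho(1)] / [1 - phi_21 rho(1) - phi_22 rho(2)]
    numerator   = 0.0457 - (0.024866)(-0.0442) - (-0.044792)(0.0238) = 0.04786512
    denominator = 1 - (0.024866)(0.0238) - (-0.044792)(-0.0442) = 0.99742839
  phi_33 = 0.04786512 / 0.99742839 = 0.048.
Therefore phi_{33} = 0.0480.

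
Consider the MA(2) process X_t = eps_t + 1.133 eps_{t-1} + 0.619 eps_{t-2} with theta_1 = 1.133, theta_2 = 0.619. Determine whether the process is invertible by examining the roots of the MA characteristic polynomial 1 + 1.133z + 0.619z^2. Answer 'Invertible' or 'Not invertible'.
\text{Invertible}

The MA(q) characteristic polynomial is P(z) = 1 + 1.133z + 0.619z^2.
Invertibility requires all roots to lie outside the unit circle, i.e. |z| > 1 for every root.
Set 1 + (1.133) z + (0.619) z^2 = 0, i.e. a z^2 + b z + c = 0 with a = 0.619, b = 1.133, c = 1.
Discriminant D = b^2 - 4ac = (1.133)^2 - 4*(0.619)*1 = 1.283689 - (2.476) = -1.192311.
D < 0, so the roots are the complex-conjugate pair z = (-b +/- i sqrt(-D)) / (2a) = -0.9152 +/- 0.882i.
For a conjugate pair |z|^2 = z * conj(z) = (product of roots) = c/a = 1/(0.619) = 1.615509, so |z| = sqrt(1.615509) = 1.271 for both roots.
Moduli of all roots: 1.2710, 1.2710.
All moduli strictly greater than 1? Yes.
Verdict: Invertible.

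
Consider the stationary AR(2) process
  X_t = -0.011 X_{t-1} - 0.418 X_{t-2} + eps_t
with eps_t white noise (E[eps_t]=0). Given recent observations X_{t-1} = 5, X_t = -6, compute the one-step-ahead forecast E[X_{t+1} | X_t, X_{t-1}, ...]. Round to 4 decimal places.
E[X_{t+1} \mid \mathcal F_t] = -2.0240

For an AR(p) model X_t = c + sum_i phi_i X_{t-i} + eps_t, the
one-step-ahead conditional mean is
  E[X_{t+1} | X_t, ...] = c + sum_i phi_i X_{t+1-i}.
Substitute known values:
  E[X_{t+1} | ...] = (-0.011) * (-6) + (-0.418) * (5)
                   = -2.0240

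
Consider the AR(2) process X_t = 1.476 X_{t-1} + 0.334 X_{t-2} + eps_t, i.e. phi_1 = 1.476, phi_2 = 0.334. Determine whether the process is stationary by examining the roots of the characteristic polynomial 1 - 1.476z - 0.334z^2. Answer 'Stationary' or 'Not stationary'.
\text{Not stationary}

The AR(p) characteristic polynomial is P(z) = 1 - 1.476z - 0.334z^2.
Stationarity requires all roots to lie outside the unit circle, i.e. |z| > 1 for every root.
Set 1 + (-1.476) z + (-0.334) z^2 = 0, i.e. a z^2 + b z + c = 0 with a = -0.334, b = -1.476, c = 1.
Discriminant D = b^2 - 4ac = (-1.476)^2 - 4*(-0.334)*1 = 2.178576 - (-1.336) = 3.514576.
D >= 0, so the roots are real: z = (-b +/- sqrt(D)) / (2a) = (1.476 +/- 1.87472) / (-0.668).
  z_1 = (1.476 + 1.87472) / (-0.668) = -5.016,   |z_1| = 5.016.
  z_2 = (1.476 - 1.87472) / (-0.668) = 0.5969,   |z_2| = 0.5969.
Moduli of all roots: 5.0160, 0.5969.
All moduli strictly greater than 1? No.
Verdict: Not stationary.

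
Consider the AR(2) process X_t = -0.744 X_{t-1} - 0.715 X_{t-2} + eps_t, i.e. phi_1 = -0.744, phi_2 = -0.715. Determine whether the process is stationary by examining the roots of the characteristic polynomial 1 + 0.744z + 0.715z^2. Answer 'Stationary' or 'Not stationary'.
\text{Stationary}

The AR(p) characteristic polynomial is P(z) = 1 + 0.744z + 0.715z^2.
Stationarity requires all roots to lie outside the unit circle, i.e. |z| > 1 for every root.
Set 1 + (0.744) z + (0.715) z^2 = 0, i.e. a z^2 + b z + c = 0 with a = 0.715, b = 0.744, c = 1.
Discriminant D = b^2 - 4ac = (0.744)^2 - 4*(0.715)*1 = 0.553536 - (2.86) = -2.306464.
D < 0, so the roots are the complex-conjugate pair z = (-b +/- i sqrt(-D)) / (2a) = -0.5203 +/- 1.062i.
For a conjugate pair |z|^2 = z * conj(z) = (product of roots) = c/a = 1/(0.715) = 1.398601, so |z| = sqrt(1.398601) = 1.1826 for both roots.
Moduli of all roots: 1.1826, 1.1826.
All moduli strictly greater than 1? Yes.
Verdict: Stationary.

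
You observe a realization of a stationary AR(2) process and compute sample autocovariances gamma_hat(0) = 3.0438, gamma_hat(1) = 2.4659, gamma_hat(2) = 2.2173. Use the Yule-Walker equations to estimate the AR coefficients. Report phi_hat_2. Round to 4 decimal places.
\hat\phi_{2} = 0.2099

The Yule-Walker equations for an AR(p) process read, in matrix form,
  Gamma_p phi = r_p,   with   (Gamma_p)_{ij} = gamma(|i - j|),
                       (r_p)_i = gamma(i),   i,j = 1..p.
Substitute the sample gammas (Toeplitz matrix and right-hand side of size 2):
  Gamma_p = [[3.0438, 2.4659], [2.4659, 3.0438]]
  r_p     = [2.4659, 2.2173]
Written out:
  3.0438 phi_1 + 2.4659 phi_2 = 2.4659
  2.4659 phi_1 + 3.0438 phi_2 = 2.2173
Solve by Cramer's rule:
  det = gamma(0)^2 - gamma(1)^2 = (3.0438)^2 - (2.4659)^2 = 9.26471844 - 6.08066281 = 3.18405563
  phi_hat_1 = [gamma(1) gamma(0) - gamma(1) gamma(2)] / det = [(2.4659)(3.0438) - (2.4659)(2.2173)] / 3.18405563 = 2.03806635 / 3.18405563 = 0.6401
  phi_hat_2 = [gamma(0) gamma(2) - gamma(1)^2] / det = [(3.0438)(2.2173) - (2.4659)^2] / 3.18405563 = 0.66835493 / 3.18405563 = 0.2099
So phi_hat = [0.6401, 0.2099].
Therefore phi_hat_2 = 0.2099.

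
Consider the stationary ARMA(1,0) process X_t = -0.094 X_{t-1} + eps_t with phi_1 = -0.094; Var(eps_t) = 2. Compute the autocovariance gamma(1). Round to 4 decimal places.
\gamma(1) = -0.1897

Multiply the model equation by X_{t-k} and take expectations. With theta_0 = psi_0 = 1 and psi_j the MA(infinity) weights, this gives
  gamma(k) - sum_i phi_i gamma(k-i) = c_k,
  c_k = sigma^2 * sum_{j=k..q} theta_j psi_{j-k}   (c_k = 0 for k > q),
using gamma(-m) = gamma(m).
Pure AR (q = 0): c_0 = sigma^2 = 2, c_k = 0 for k >= 1.
Equations for k = 0 and k = 1 (AR order 1):
  gamma(0) = phi_1 gamma(1) + c_0
  gamma(1) = phi_1 gamma(0) + c_1
Substituting the second into the first: gamma(0) (1 - phi_1^2) = c_0 + phi_1 c_1, so
  gamma(0) = c_0 / (1 - phi_1^2) = 2 / (1 - (-0.094)^2) = 2 / 0.991164 = 2.01783.
  gamma(1) = phi_1 gamma(0) = (-0.094)(2.01783) = -0.189676.
Therefore gamma(1) = -0.1897 (to 4 decimal places).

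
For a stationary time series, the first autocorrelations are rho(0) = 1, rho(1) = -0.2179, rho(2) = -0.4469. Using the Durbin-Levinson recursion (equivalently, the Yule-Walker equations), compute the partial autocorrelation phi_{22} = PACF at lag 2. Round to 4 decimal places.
\phi_{22} = -0.5190

The PACF at lag k is phi_{kk}, the last component of the solution
to the Yule-Walker system G_k phi = r_k where
  (G_k)_{ij} = rho(|i - j|), (r_k)_i = rho(i), i,j = 1..k.
Equivalently, Durbin-Levinson gives phi_{kk} iteratively:
  phi_{11} = rho(1)
  phi_{kk} = [rho(k) - sum_{j=1..k-1} phi_{k-1,j} rho(k-j)]
            / [1 - sum_{j=1..k-1} phi_{k-1,j} rho(j)],
  phi_{k,j} = phi_{k-1,j} - phi_{kk} phi_{k-1,k-j},  j = 1..k-1.
Step k = 1:
  phi_11 = rho(1) = -0.2179.
Step k = 2:
  phi_22 = [rho(2) - phi_11 rho(1)] / [1 - phi_11 rho(1)] = [-0.4469 - (-0.2179)(-0.2179)] / [1 - (-0.2179)(-0.2179)]
         = -0.49438041 / 0.95251959 = -0.519.
Therefore phi_{22} = -0.5190.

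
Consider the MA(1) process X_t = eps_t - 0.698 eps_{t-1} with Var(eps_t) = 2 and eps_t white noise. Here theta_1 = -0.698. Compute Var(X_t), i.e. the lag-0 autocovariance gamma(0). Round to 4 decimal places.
\gamma(0) = 2.9744

For an MA(q) process X_t = eps_t + sum_i theta_i eps_{t-i} with
Var(eps_t) = sigma^2, the variance is
  gamma(0) = sigma^2 * (1 + sum_i theta_i^2).
  sum_i theta_i^2 = (-0.698)^2 = 0.487204.
  gamma(0) = 2 * (1 + 0.487204) = 2 * 1.487204 = 2.974408, which rounds to 2.9744.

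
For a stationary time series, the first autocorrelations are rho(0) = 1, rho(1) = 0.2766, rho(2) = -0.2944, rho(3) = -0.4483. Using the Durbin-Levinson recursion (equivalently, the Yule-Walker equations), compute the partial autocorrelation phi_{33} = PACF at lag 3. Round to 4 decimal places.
\phi_{33} = -0.2880

The PACF at lag k is phi_{kk}, the last component of the solution
to the Yule-Walker system G_k phi = r_k where
  (G_k)_{ij} = rho(|i - j|), (r_k)_i = rho(i), i,j = 1..k.
Equivalently, Durbin-Levinson gives phi_{kk} iteratively:
  phi_{11} = rho(1)
  phi_{kk} = [rho(k) - sum_{j=1..k-1} phi_{k-1,j} rho(k-j)]
            / [1 - sum_{j=1..k-1} phi_{k-1,j} rho(j)],
  phi_{k,j} = phi_{k-1,j} - phi_{kk} phi_{k-1,k-j},  j = 1..k-1.
Step k = 1:
  phi_11 = rho(1) = 0.2766.
Step k = 2:
  phi_22 = [rho(2) - phi_11 rho(1)] / [1 - phi_11 rho(1)] = [-0.2944 - (0.2766)(0.2766)] / [1 - (0.2766)(0.2766)]
         = -0.37090756 / 0.92349244 = -0.401636.
  Update: phi_21 = phi_11 - phi_22 phi_11 = 0.2766 - (-0.401636)(0.2766) = 0.387692.
Step k = 3:
  phi_33 = [rho(3) - phi_21 rho(2) - phi_22 rho(1)] / [1 - phi_21 rho(1) - phi_22 rho(2)]
    numerator   = -0.4483 - (0.387692)(-0.2944) - (-0.401636)(0.2766) = -0.2230709
    denominator = 1 - (0.387692)(0.2766) - (-0.401636)(-0.2944) = 0.77452271
  phi_33 = -0.2230709 / 0.77452271 = -0.288.
Therefore phi_{33} = -0.2880.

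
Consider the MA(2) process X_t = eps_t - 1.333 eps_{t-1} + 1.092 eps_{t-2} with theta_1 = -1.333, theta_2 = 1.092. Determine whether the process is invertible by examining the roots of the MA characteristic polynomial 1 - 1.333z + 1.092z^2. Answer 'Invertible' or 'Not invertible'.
\text{Not invertible}

The MA(q) characteristic polynomial is P(z) = 1 - 1.333z + 1.092z^2.
Invertibility requires all roots to lie outside the unit circle, i.e. |z| > 1 for every root.
Set 1 + (-1.333) z + (1.092) z^2 = 0, i.e. a z^2 + b z + c = 0 with a = 1.092, b = -1.333, c = 1.
Discriminant D = b^2 - 4ac = (-1.333)^2 - 4*(1.092)*1 = 1.776889 - (4.368) = -2.591111.
D < 0, so the roots are the complex-conjugate pair z = (-b +/- i sqrt(-D)) / (2a) = 0.6103 +/- 0.737i.
For a conjugate pair |z|^2 = z * conj(z) = (product of roots) = c/a = 1/(1.092) = 0.915751, so |z| = sqrt(0.915751) = 0.9569 for both roots.
Moduli of all roots: 0.9569, 0.9569.
All moduli strictly greater than 1? No.
Verdict: Not invertible.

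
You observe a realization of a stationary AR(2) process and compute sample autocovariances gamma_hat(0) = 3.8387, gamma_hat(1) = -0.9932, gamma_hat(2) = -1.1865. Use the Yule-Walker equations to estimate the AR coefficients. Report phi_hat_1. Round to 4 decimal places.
\hat\phi_{1} = -0.3630

The Yule-Walker equations for an AR(p) process read, in matrix form,
  Gamma_p phi = r_p,   with   (Gamma_p)_{ij} = gamma(|i - j|),
                       (r_p)_i = gamma(i),   i,j = 1..p.
Substitute the sample gammas (Toeplitz matrix and right-hand side of size 2):
  Gamma_p = [[3.8387, -0.9932], [-0.9932, 3.8387]]
  r_p     = [-0.9932, -1.1865]
Written out:
  3.8387 phi_1 - 0.9932 phi_2 = -0.9932
  -0.9932 phi_1 + 3.8387 phi_2 = -1.1865
Solve by Cramer's rule:
  det = gamma(0)^2 - gamma(1)^2 = (3.8387)^2 - (-0.9932)^2 = 14.73561769 - 0.98644624 = 13.74917145
  phi_hat_1 = [gamma(1) gamma(0) - gamma(1) gamma(2)] / det = [(-0.9932)(3.8387) - (-0.9932)(-1.1865)] / 13.74917145 = -4.99102864 / 13.74917145 = -0.363
  phi_hat_2 = [gamma(0) gamma(2) - gamma(1)^2] / det = [(3.8387)(-1.1865) - (-0.9932)^2] / 13.74917145 = -5.54106379 / 13.74917145 = -0.403
So phi_hat = [-0.3630, -0.4030].
Therefore phi_hat_1 = -0.3630.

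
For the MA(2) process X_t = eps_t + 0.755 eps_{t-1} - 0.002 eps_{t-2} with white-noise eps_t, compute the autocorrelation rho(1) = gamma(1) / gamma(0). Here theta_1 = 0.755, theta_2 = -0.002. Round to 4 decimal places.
\rho(1) = 0.4799

For an MA(q) process with theta_0 = 1, the autocovariance is
  gamma(k) = sigma^2 * sum_{i=0..q-k} theta_i * theta_{i+k},
and rho(k) = gamma(k) / gamma(0). Sigma^2 cancels.
  numerator   = (1)*(0.755) + (0.755)*(-0.002) = 0.75349.
  denominator = (1)^2 + (0.755)^2 + (-0.002)^2 = 1.570029.
  rho(1) = 0.75349 / 1.570029 = 0.4799.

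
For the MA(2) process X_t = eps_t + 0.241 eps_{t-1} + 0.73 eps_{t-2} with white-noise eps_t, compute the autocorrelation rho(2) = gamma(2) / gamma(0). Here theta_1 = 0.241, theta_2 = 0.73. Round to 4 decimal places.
\rho(2) = 0.4588

For an MA(q) process with theta_0 = 1, the autocovariance is
  gamma(k) = sigma^2 * sum_{i=0..q-k} theta_i * theta_{i+k},
and rho(k) = gamma(k) / gamma(0). Sigma^2 cancels.
  numerator   = (1)*(0.73) = 0.73.
  denominator = (1)^2 + (0.241)^2 + (0.73)^2 = 1.590981.
  rho(2) = 0.73 / 1.590981 = 0.4588.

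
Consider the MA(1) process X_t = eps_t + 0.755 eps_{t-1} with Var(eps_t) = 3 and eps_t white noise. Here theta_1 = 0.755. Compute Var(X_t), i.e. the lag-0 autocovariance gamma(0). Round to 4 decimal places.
\gamma(0) = 4.7101

For an MA(q) process X_t = eps_t + sum_i theta_i eps_{t-i} with
Var(eps_t) = sigma^2, the variance is
  gamma(0) = sigma^2 * (1 + sum_i theta_i^2).
  sum_i theta_i^2 = (0.755)^2 = 0.570025.
  gamma(0) = 3 * (1 + 0.570025) = 3 * 1.570025 = 4.710075, which rounds to 4.7101.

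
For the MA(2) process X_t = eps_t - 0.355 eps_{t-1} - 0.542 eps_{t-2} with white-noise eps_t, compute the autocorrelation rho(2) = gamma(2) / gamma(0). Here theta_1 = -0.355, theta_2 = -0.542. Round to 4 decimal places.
\rho(2) = -0.3817

For an MA(q) process with theta_0 = 1, the autocovariance is
  gamma(k) = sigma^2 * sum_{i=0..q-k} theta_i * theta_{i+k},
and rho(k) = gamma(k) / gamma(0). Sigma^2 cancels.
  numerator   = (1)*(-0.542) = -0.542.
  denominator = (1)^2 + (-0.355)^2 + (-0.542)^2 = 1.419789.
  rho(2) = -0.542 / 1.419789 = -0.3817.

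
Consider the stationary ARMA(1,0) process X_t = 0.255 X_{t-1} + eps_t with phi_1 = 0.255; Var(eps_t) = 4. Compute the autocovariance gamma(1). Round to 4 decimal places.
\gamma(1) = 1.0909

Multiply the model equation by X_{t-k} and take expectations. With theta_0 = psi_0 = 1 and psi_j the MA(infinity) weights, this gives
  gamma(k) - sum_i phi_i gamma(k-i) = c_k,
  c_k = sigma^2 * sum_{j=k..q} theta_j psi_{j-k}   (c_k = 0 for k > q),
using gamma(-m) = gamma(m).
Pure AR (q = 0): c_0 = sigma^2 = 4, c_k = 0 for k >= 1.
Equations for k = 0 and k = 1 (AR order 1):
  gamma(0) = phi_1 gamma(1) + c_0
  gamma(1) = phi_1 gamma(0) + c_1
Substituting the second into the first: gamma(0) (1 - phi_1^2) = c_0 + phi_1 c_1, so
  gamma(0) = c_0 / (1 - phi_1^2) = 4 / (1 - (0.255)^2) = 4 / 0.934975 = 4.278189.
  gamma(1) = phi_1 gamma(0) = (0.255)(4.278189) = 1.090938.
Therefore gamma(1) = 1.0909 (to 4 decimal places).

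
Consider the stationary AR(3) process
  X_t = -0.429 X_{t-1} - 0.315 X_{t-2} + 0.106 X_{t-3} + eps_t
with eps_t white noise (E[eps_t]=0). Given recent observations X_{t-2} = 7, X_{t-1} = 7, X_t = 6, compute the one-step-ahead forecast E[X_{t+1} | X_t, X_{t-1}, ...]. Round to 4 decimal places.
E[X_{t+1} \mid \mathcal F_t] = -4.0370

For an AR(p) model X_t = c + sum_i phi_i X_{t-i} + eps_t, the
one-step-ahead conditional mean is
  E[X_{t+1} | X_t, ...] = c + sum_i phi_i X_{t+1-i}.
Substitute known values:
  E[X_{t+1} | ...] = (-0.429) * (6) + (-0.315) * (7) + (0.106) * (7)
                   = -4.0370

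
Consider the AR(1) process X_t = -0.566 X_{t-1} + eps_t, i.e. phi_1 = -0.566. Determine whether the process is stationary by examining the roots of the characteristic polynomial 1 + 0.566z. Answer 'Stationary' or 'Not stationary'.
\text{Stationary}

The AR(p) characteristic polynomial is P(z) = 1 + 0.566z.
Stationarity requires all roots to lie outside the unit circle, i.e. |z| > 1 for every root.
This is linear in z: 1 + (0.566) z = 0  =>  z = -1/(0.566) = -1.766784,  |z| = 1.766784.
Moduli of all roots: 1.7668.
All moduli strictly greater than 1? Yes.
Verdict: Stationary.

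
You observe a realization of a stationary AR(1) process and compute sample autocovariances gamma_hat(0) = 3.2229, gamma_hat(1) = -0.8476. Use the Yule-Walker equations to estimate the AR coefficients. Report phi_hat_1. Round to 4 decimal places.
\hat\phi_{1} = -0.2630

The Yule-Walker equations for an AR(p) process read, in matrix form,
  Gamma_p phi = r_p,   with   (Gamma_p)_{ij} = gamma(|i - j|),
                       (r_p)_i = gamma(i),   i,j = 1..p.
Substitute the sample gammas (Toeplitz matrix and right-hand side of size 1):
  Gamma_p = [[3.2229]]
  r_p     = [-0.8476]
With p = 1 this is the single equation gamma(0) phi_1 = gamma(1):
  phi_hat_1 = gamma(1) / gamma(0) = -0.8476 / 3.2229 = -0.2630.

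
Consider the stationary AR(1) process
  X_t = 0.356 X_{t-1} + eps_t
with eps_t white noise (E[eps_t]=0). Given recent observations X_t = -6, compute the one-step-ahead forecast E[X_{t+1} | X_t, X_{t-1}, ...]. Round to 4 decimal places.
E[X_{t+1} \mid \mathcal F_t] = -2.1360

For an AR(p) model X_t = c + sum_i phi_i X_{t-i} + eps_t, the
one-step-ahead conditional mean is
  E[X_{t+1} | X_t, ...] = c + sum_i phi_i X_{t+1-i}.
Substitute known values:
  E[X_{t+1} | ...] = (0.356) * (-6)
                   = -2.1360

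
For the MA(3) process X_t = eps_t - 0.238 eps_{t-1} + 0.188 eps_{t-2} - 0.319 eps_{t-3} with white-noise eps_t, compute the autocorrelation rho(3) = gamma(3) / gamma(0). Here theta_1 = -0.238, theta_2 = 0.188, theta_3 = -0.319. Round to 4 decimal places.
\rho(3) = -0.2672

For an MA(q) process with theta_0 = 1, the autocovariance is
  gamma(k) = sigma^2 * sum_{i=0..q-k} theta_i * theta_{i+k},
and rho(k) = gamma(k) / gamma(0). Sigma^2 cancels.
  numerator   = (1)*(-0.319) = -0.319.
  denominator = (1)^2 + (-0.238)^2 + (0.188)^2 + (-0.319)^2 = 1.193749.
  rho(3) = -0.319 / 1.193749 = -0.2672.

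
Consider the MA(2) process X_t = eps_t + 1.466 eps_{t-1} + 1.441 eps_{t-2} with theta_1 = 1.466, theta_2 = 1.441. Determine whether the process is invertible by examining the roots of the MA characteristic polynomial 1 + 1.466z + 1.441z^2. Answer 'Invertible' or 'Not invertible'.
\text{Not invertible}

The MA(q) characteristic polynomial is P(z) = 1 + 1.466z + 1.441z^2.
Invertibility requires all roots to lie outside the unit circle, i.e. |z| > 1 for every root.
Set 1 + (1.466) z + (1.441) z^2 = 0, i.e. a z^2 + b z + c = 0 with a = 1.441, b = 1.466, c = 1.
Discriminant D = b^2 - 4ac = (1.466)^2 - 4*(1.441)*1 = 2.149156 - (5.764) = -3.614844.
D < 0, so the roots are the complex-conjugate pair z = (-b +/- i sqrt(-D)) / (2a) = -0.5087 +/- 0.6597i.
For a conjugate pair |z|^2 = z * conj(z) = (product of roots) = c/a = 1/(1.441) = 0.693963, so |z| = sqrt(0.693963) = 0.833 for both roots.
Moduli of all roots: 0.8330, 0.8330.
All moduli strictly greater than 1? No.
Verdict: Not invertible.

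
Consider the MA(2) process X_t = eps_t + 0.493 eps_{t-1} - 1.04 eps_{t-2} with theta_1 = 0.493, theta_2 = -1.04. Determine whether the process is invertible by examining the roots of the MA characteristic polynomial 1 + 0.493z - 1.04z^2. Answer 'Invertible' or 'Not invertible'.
\text{Not invertible}

The MA(q) characteristic polynomial is P(z) = 1 + 0.493z - 1.04z^2.
Invertibility requires all roots to lie outside the unit circle, i.e. |z| > 1 for every root.
Set 1 + (0.493) z + (-1.04) z^2 = 0, i.e. a z^2 + b z + c = 0 with a = -1.04, b = 0.493, c = 1.
Discriminant D = b^2 - 4ac = (0.493)^2 - 4*(-1.04)*1 = 0.243049 - (-4.16) = 4.403049.
D >= 0, so the roots are real: z = (-b +/- sqrt(D)) / (2a) = (-0.493 +/- 2.098344) / (-2.08).
  z_1 = (-0.493 + 2.098344) / (-2.08) = -0.7718,   |z_1| = 0.7718.
  z_2 = (-0.493 - 2.098344) / (-2.08) = 1.2458,   |z_2| = 1.2458.
Moduli of all roots: 0.7718, 1.2458.
All moduli strictly greater than 1? No.
Verdict: Not invertible.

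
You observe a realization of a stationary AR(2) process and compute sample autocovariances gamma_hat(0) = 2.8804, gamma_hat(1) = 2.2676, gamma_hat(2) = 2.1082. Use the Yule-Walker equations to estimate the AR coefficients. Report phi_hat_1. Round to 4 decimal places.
\hat\phi_{1} = 0.5551

The Yule-Walker equations for an AR(p) process read, in matrix form,
  Gamma_p phi = r_p,   with   (Gamma_p)_{ij} = gamma(|i - j|),
                       (r_p)_i = gamma(i),   i,j = 1..p.
Substitute the sample gammas (Toeplitz matrix and right-hand side of size 2):
  Gamma_p = [[2.8804, 2.2676], [2.2676, 2.8804]]
  r_p     = [2.2676, 2.1082]
Written out:
  2.8804 phi_1 + 2.2676 phi_2 = 2.2676
  2.2676 phi_1 + 2.8804 phi_2 = 2.1082
Solve by Cramer's rule:
  det = gamma(0)^2 - gamma(1)^2 = (2.8804)^2 - (2.2676)^2 = 8.29670416 - 5.14200976 = 3.1546944
  phi_hat_1 = [gamma(1) gamma(0) - gamma(1) gamma(2)] / det = [(2.2676)(2.8804) - (2.2676)(2.1082)] / 3.1546944 = 1.75104072 / 3.1546944 = 0.5551
  phi_hat_2 = [gamma(0) gamma(2) - gamma(1)^2] / det = [(2.8804)(2.1082) - (2.2676)^2] / 3.1546944 = 0.93044952 / 3.1546944 = 0.2949
So phi_hat = [0.5551, 0.2949].
Therefore phi_hat_1 = 0.5551.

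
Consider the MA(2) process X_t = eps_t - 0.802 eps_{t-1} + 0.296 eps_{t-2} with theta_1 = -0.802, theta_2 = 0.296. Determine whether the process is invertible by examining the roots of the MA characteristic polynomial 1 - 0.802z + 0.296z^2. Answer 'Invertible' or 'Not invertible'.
\text{Invertible}

The MA(q) characteristic polynomial is P(z) = 1 - 0.802z + 0.296z^2.
Invertibility requires all roots to lie outside the unit circle, i.e. |z| > 1 for every root.
Set 1 + (-0.802) z + (0.296) z^2 = 0, i.e. a z^2 + b z + c = 0 with a = 0.296, b = -0.802, c = 1.
Discriminant D = b^2 - 4ac = (-0.802)^2 - 4*(0.296)*1 = 0.643204 - (1.184) = -0.540796.
D < 0, so the roots are the complex-conjugate pair z = (-b +/- i sqrt(-D)) / (2a) = 1.3547 +/- 1.2422i.
For a conjugate pair |z|^2 = z * conj(z) = (product of roots) = c/a = 1/(0.296) = 3.378378, so |z| = sqrt(3.378378) = 1.838 for both roots.
Moduli of all roots: 1.8380, 1.8380.
All moduli strictly greater than 1? Yes.
Verdict: Invertible.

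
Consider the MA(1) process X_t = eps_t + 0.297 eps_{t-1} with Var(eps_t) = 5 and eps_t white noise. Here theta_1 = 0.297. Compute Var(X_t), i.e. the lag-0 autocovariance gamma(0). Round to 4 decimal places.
\gamma(0) = 5.4410

For an MA(q) process X_t = eps_t + sum_i theta_i eps_{t-i} with
Var(eps_t) = sigma^2, the variance is
  gamma(0) = sigma^2 * (1 + sum_i theta_i^2).
  sum_i theta_i^2 = (0.297)^2 = 0.088209.
  gamma(0) = 5 * (1 + 0.088209) = 5 * 1.088209 = 5.441045, which rounds to 5.4410.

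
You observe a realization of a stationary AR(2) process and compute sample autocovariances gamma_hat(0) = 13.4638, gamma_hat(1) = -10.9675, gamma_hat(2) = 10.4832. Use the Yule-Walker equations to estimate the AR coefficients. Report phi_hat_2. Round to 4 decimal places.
\hat\phi_{2} = 0.3420

The Yule-Walker equations for an AR(p) process read, in matrix form,
  Gamma_p phi = r_p,   with   (Gamma_p)_{ij} = gamma(|i - j|),
                       (r_p)_i = gamma(i),   i,j = 1..p.
Substitute the sample gammas (Toeplitz matrix and right-hand side of size 2):
  Gamma_p = [[13.4638, -10.9675], [-10.9675, 13.4638]]
  r_p     = [-10.9675, 10.4832]
Written out:
  13.4638 phi_1 - 10.9675 phi_2 = -10.9675
  -10.9675 phi_1 + 13.4638 phi_2 = 10.4832
Solve by Cramer's rule:
  det = gamma(0)^2 - gamma(1)^2 = (13.4638)^2 - (-10.9675)^2 = 181.27391044 - 120.28605625 = 60.98785419
  phi_hat_1 = [gamma(1) gamma(0) - gamma(1) gamma(2)] / det = [(-10.9675)(13.4638) - (-10.9675)(10.4832)] / 60.98785419 = -32.6897305 / 60.98785419 = -0.536
  phi_hat_2 = [gamma(0) gamma(2) - gamma(1)^2] / det = [(13.4638)(10.4832) - (-10.9675)^2] / 60.98785419 = 20.85765191 / 60.98785419 = 0.342
So phi_hat = [-0.5360, 0.3420].
Therefore phi_hat_2 = 0.3420.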